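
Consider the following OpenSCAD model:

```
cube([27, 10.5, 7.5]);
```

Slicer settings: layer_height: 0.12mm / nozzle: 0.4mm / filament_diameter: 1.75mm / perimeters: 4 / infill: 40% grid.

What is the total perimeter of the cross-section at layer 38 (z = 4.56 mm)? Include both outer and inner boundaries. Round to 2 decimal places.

75.00 mm

At z = 4.56 mm: the 27×10.5 cube contributes its full rectangle (perimeter 75.00 mm). Overall, the cross-section is a single solid region. Total boundary length (outer) = 75.00 mm.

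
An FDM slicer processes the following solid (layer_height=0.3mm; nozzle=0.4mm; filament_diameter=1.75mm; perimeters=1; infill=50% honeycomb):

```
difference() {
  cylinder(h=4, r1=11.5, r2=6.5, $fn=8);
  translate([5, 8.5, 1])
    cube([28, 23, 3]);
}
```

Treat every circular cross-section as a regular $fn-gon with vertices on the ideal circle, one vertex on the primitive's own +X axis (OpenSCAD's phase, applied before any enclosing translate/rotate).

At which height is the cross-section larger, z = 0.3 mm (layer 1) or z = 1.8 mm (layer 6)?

layer 1 (z = 0.3 mm)

Layer 1 (z = 0.3): the cone contributes a regular 8-gon of circumradius 11.125 (interpolated between r1=11.5 and r2=6.5 at t=0.075) (area = (8/2)·11.125²·sin(360°/8) = 350.06 mm²); the cube at (5, 8.5) does not reach this height (z outside [1, 4]); Taking the first minus the rest: none of the subtracted shapes is present at this height, so the cone is unchanged — area = 350.06 mm². So its area = 350.06 mm². Layer 6 (z = 1.8): the cone: at t=0.450 of its height the radius interpolates to r₁+(r₂−r₁)t = 9.250, giving a regular 8-gon of that circumradius (area = (8/2)·9.250²·sin(360°/8) = 242.01 mm²); the cube at (5, 8.5) (footprint 28×23) is included at this height (area 644.00 mm²); After the difference (first − rest): starting from the cone (242.01 mm²), the 28×23 cube at (5, 8.5) misses the remaining region (no effect) — area = 242.01 mm². So its area = 242.01 mm². Layer 1 is larger (350.06 vs 242.01 mm²).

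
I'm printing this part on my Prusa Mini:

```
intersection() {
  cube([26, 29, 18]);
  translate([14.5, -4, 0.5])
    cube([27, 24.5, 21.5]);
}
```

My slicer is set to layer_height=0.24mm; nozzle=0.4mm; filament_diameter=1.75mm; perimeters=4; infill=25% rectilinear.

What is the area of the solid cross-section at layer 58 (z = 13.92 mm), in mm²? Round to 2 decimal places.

At z = 13.92 mm: the cube is present — its section is the full 26×29 rectangle (area 754.00 mm²); the 27×24.5 cube at (14.5, -4) contributes its full rectangle (area 661.50 mm²); After intersecting: the 27×24.5 cube at (14.5, -4) partially overlaps the 26×29 cube; clipping to the common part keeps 235.75 mm² — area = 235.75 mm². Overall, the cross-section is a single solid region. Net area = 235.75 mm².

235.75 mm²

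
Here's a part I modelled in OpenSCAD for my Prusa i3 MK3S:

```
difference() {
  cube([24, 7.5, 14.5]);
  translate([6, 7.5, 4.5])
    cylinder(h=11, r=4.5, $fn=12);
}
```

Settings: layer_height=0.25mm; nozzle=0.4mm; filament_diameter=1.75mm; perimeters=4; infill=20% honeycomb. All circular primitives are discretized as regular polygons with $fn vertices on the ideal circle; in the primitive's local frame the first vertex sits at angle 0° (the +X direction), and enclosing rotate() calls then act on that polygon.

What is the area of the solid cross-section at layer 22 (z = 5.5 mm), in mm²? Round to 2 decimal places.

149.62 mm²

At z = 5.5 mm: the cube is present — its section is the full 24×7.5 rectangle (area 180.00 mm²); the r=4.5 cylinder at (6, 7.5) gives a regular 12-gon of circumradius 4.5 (constant along its height) (area = (12/2)·4.500²·sin(360°/12) = 60.75 mm²); After the difference (first − rest): starting from the 24×7.5 cube (180.00 mm²), the r=4.5 cylinder at (6, 7.5) partially overlaps it — only the 30.38 mm² overlap (of its 60.75 mm²) is removed, clipping the outline — area = 149.62 mm². Overall, the cross-section is a single solid region. Net area = 149.62 mm².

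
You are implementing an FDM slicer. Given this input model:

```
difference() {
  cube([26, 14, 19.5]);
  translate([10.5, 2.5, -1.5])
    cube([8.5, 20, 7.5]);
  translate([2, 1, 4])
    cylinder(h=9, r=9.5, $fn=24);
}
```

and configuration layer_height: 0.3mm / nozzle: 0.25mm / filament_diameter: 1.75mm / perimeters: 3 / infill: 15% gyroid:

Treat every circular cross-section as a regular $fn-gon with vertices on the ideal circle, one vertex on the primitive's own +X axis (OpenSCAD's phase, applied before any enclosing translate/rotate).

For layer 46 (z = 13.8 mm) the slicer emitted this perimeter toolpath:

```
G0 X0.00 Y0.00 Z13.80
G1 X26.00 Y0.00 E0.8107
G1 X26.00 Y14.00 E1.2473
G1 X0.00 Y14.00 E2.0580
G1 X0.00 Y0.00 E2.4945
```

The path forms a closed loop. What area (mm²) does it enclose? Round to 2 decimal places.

Apply the shoelace formula to the sequence of (X, Y) vertices; enclosed area = 364.00 mm².

364.00 mm²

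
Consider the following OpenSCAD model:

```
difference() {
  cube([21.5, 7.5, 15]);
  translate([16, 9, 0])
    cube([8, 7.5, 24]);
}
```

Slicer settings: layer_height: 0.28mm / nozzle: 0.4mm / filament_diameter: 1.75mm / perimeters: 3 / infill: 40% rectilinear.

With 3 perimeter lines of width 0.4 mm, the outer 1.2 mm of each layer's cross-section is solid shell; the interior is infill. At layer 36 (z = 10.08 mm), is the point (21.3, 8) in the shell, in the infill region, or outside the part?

outside

At z = 10.08 mm: the 21.5×7.5 cube contributes its full rectangle; the cube at (16, 9) is present — its section is the full 8×7.5 rectangle; After the difference (first − rest): starting from the 21.5×7.5 cube, the 8×7.5 cube at (16, 9) misses the remaining region (no effect) — 1 connected region. Overall, the cross-section is a single solid region. The nearest boundary edge runs (0.00, 7.50)→(21.50, 7.50); distance from the point to it = 0.50 mm. The point is not inside any of the regions above, so it lies outside the cross-section (0.50 mm from the nearest boundary).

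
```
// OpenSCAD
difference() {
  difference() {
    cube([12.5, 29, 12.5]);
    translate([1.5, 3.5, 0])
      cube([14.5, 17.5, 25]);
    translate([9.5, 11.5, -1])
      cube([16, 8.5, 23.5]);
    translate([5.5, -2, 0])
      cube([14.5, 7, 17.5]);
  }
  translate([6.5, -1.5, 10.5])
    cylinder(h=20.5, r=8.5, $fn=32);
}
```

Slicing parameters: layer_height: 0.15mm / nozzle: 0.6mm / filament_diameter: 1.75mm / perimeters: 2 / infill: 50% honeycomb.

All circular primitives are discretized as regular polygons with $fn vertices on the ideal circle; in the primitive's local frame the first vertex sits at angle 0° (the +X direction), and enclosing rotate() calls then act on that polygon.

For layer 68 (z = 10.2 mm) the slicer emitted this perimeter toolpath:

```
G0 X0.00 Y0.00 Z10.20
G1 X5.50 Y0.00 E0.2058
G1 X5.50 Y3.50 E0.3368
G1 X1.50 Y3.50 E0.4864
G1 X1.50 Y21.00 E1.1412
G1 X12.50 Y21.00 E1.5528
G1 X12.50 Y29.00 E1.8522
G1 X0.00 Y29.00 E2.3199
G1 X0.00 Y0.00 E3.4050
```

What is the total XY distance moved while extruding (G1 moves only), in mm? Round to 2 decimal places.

Sum the Euclidean lengths of each G1 segment: total = 91.00 mm.

91.00 mm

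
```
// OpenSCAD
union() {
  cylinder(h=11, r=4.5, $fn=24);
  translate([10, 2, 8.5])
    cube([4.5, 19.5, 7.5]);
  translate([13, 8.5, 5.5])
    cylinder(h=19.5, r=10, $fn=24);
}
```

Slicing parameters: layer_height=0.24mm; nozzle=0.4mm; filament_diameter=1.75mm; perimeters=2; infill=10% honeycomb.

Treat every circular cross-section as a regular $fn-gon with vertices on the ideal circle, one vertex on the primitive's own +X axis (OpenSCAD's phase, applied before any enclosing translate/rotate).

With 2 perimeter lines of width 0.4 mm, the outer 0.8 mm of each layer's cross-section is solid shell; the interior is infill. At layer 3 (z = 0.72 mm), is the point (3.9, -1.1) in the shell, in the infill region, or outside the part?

shell

At z = 0.72 mm: the r=4.5 cylinder gives a regular 24-gon of circumradius 4.5 (constant along its height); the cube at (10, 2) does not reach this height (z outside [8.5, 16]); the cylinder at (13, 8.5) is not intersected at this z (z outside [5.5, 25]); Taking the union: only the r=4.5 cylinder is present, so the union is just that shape — 1 connected region. Overall, the cross-section is a single solid region. The nearest boundary edge runs (3.90, -2.25)→(4.35, -1.16); distance from the point to it = 0.44 mm. The point is inside the cross-section, 0.44 mm from the nearest boundary — within the 0.8 mm shell band (2 × 0.4).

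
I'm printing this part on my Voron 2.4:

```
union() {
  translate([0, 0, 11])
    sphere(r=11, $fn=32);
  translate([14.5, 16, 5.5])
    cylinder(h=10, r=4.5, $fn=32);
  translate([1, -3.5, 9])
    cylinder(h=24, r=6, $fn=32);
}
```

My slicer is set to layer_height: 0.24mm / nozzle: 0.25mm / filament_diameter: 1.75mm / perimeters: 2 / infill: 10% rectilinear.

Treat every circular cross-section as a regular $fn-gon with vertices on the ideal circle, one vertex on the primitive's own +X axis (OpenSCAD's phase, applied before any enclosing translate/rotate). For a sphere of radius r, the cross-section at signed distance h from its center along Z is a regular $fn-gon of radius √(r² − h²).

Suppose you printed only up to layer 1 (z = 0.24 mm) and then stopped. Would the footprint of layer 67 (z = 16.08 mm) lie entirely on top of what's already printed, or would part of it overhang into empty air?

part overhangs

Compare the two slices. At z = 0.24: the sphere: section is a regular 32-gon, circumradius = √(r²−h²) = √(11²−10.76²) = 2.285 (area = (32/2)·2.285²·sin(360°/32) = 16.30 mm²); the cylinder at (14.5, 16) is absent (z outside [5.5, 15.5]); the cylinder at (1, -3.5) is not intersected at this z (z outside [9, 33]); Taking the union: only the r=11 sphere is present, so the union is just that shape — area = 16.30 mm². At z = 16.08: the r=11 sphere slices to a regular 32-gon of circumradius 9.757 (√(r²−h²) with h=5.08 from center) (area = (32/2)·9.757²·sin(360°/32) = 297.14 mm²); the cylinder at (14.5, 16) is not intersected at this z (z outside [5.5, 15.5]); the cylinder at (1, -3.5): section is a regular 32-gon, circumradius r=6 (area = (32/2)·6.000²·sin(360°/32) = 112.37 mm²); Taking the union: the r=6 cylinder at (1, -3.5) lies entirely inside the r=11 sphere, so the union is just the r=11 sphere — area = 297.14 mm². Checking containment: at z = 16.08 the cross-section extends beyond the z = 0.24 cross-section by about 280.84 mm².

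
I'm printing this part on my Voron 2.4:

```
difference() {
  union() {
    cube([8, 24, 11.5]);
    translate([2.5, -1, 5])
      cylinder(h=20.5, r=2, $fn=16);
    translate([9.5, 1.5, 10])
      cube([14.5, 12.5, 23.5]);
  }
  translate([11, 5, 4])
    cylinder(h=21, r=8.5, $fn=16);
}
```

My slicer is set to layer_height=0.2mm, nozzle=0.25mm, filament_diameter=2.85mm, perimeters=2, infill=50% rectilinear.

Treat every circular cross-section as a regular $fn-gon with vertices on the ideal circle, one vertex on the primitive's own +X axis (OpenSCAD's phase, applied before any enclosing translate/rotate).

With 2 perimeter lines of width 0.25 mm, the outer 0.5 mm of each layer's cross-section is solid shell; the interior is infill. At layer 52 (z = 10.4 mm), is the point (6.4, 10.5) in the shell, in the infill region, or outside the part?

outside

At z = 10.4 mm: the cube (footprint 8×24) is included at this height; the cylinder at (2.5, -1): section is a regular 16-gon, circumradius r=2; the cube at (9.5, 1.5) (footprint 14.5×12.5) is included at this height; Taking the union: the regions partially overlap (shared area 2.35 mm²), so overlapping operands fuse into one piece — 2 connected regions; the cylinder at (11, 5): section is a regular 16-gon, circumradius r=8.5; Taking the first minus the rest: starting from that combined region, the r=8.5 cylinder at (11, 5) partially overlaps it — only the 156.58 mm² overlap (of its 221.19 mm²) is removed, clipping the outline — 2 connected regions. Overall, the cross-section has 2 separate islands. The nearest boundary edge runs (7.75, 12.85)→(4.99, 11.01); distance from the point to it = 1.21 mm. The point is not inside any of the regions above, so it lies outside the cross-section (1.21 mm from the nearest boundary).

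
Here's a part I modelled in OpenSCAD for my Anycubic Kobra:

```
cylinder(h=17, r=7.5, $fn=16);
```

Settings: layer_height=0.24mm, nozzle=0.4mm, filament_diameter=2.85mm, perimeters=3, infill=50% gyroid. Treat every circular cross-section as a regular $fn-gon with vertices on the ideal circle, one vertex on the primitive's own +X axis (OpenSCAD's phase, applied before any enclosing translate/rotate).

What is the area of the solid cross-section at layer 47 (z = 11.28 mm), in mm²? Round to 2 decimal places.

At z = 11.28 mm: the cylinder: section is a regular 16-gon, circumradius r=7.5 (area = (16/2)·7.500²·sin(360°/16) = 172.21 mm²). Overall, the cross-section is a single solid region. Net area = 172.21 mm².

172.21 mm²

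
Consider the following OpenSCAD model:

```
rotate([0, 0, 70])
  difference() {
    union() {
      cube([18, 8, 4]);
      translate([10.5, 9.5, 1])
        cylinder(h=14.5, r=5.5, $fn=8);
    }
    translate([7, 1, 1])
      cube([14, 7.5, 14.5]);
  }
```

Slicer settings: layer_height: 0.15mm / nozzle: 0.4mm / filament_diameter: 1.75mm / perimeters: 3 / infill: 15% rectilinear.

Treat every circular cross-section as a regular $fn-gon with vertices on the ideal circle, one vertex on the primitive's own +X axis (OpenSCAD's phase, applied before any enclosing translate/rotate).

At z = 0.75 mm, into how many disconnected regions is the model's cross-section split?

1

At z = 0.75 mm: the cube (footprint 18×8) is included at this height; the cylinder at (10.5, 9.5) is not intersected at this z (z outside [1, 15.5]); Combining (union): only the 18×8 cube is present, so the union is just that shape — 1 connected region; the cube at (7, 1) does not reach this height (z outside [1, 15.5]); Taking the first minus the rest: none of the subtracted shapes is present at this height, so the result so far is unchanged — 1 connected region; (rotated 70° about Z; rotation is an isometry so areas/perimeters/island counts are preserved). The result has 1 disconnected region.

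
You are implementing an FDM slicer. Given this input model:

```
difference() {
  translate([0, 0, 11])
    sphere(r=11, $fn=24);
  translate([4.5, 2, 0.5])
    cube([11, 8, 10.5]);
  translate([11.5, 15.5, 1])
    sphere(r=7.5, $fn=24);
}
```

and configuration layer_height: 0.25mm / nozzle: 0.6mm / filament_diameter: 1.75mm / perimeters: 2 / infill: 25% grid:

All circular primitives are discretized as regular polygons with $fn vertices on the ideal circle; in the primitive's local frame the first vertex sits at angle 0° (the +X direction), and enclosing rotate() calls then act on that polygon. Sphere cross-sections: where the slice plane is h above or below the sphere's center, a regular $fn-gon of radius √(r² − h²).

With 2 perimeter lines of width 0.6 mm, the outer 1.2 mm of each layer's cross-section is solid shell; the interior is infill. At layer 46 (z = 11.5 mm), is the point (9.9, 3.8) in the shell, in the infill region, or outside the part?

shell

At z = 11.5 mm: the r=11 sphere slices to a regular 24-gon of circumradius 10.989 (√(r²−h²) with h=0.5 from center); the cube at (4.5, 2) is absent (z outside [0.5, 11]); the sphere at (11.5, 15.5) does not reach this height (|z−center|=10.500 > r=7.5); Subtracting the remaining from the first: none of the subtracted shapes is present at this height, so the r=11 sphere is unchanged — 1 connected region. Overall, the cross-section is a single solid region. The nearest boundary edge runs (10.61, 2.84)→(9.52, 5.49); distance from the point to it = 0.29 mm. The point is inside the cross-section, 0.29 mm from the nearest boundary — within the 1.2 mm shell band (2 × 0.6).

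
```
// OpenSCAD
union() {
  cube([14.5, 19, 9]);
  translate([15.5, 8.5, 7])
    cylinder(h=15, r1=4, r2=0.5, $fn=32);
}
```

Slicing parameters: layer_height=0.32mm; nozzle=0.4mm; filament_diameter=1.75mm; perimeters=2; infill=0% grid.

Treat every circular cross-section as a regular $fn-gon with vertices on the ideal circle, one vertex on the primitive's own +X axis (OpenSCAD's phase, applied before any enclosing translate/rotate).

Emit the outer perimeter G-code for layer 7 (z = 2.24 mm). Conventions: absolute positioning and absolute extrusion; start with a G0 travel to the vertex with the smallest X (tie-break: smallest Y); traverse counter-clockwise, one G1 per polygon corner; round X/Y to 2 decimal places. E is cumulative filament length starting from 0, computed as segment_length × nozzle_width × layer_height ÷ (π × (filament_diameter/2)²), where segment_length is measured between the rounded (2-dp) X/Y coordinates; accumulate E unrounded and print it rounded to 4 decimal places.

G0 X0.00 Y0.00 Z2.24
G1 X14.50 Y0.00 E0.7716
G1 X14.50 Y19.00 E1.7827
G1 X0.00 Y19.00 E2.5544
G1 X0.00 Y0.00 E3.5655

At z = 2.24 mm: the cube (footprint 14.5×19) is included at this height; the cone at (15.5, 8.5) does not reach this height (z outside [7, 22]); Combining (union): only the 14.5×19 cube is present, so the union is just that shape — 1 connected region. The outline is a single polygon with 4 vertices. Extrusion per mm of travel: 0.4 × 0.32 / (π × 0.875²) = 0.053216. Accumulating E over each segment gives final E = 3.5655.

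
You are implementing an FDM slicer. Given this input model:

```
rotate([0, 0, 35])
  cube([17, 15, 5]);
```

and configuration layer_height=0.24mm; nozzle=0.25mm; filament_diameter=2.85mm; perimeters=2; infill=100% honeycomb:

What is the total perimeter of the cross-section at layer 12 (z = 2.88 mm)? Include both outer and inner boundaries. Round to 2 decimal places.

64.00 mm

At z = 2.88 mm: the 17×15 cube contributes its full rectangle (perimeter 64.00 mm); (whole slice rotated 35° about Z — lengths, areas and connectivity unchanged). Overall, the cross-section is a single solid region. Total boundary length (outer) = 64.00 mm.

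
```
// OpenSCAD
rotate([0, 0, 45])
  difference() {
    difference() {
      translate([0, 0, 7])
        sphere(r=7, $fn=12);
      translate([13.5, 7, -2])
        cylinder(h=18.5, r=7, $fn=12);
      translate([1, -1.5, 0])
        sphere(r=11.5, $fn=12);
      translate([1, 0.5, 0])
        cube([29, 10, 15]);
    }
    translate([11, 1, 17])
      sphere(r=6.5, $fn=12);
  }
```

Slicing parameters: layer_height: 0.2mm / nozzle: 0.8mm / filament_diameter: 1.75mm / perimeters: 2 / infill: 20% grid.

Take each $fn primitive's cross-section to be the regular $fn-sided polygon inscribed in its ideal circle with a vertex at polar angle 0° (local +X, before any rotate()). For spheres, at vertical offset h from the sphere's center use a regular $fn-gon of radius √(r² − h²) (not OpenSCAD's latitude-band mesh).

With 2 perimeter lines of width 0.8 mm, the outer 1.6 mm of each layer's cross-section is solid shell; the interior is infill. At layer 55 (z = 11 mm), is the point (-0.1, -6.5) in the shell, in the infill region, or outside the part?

outside

At z = 11 mm: the r=7 sphere contributes a regular 12-gon of circumradius √(7²−4²) = 5.745; the r=7 cylinder at (13.5, 7) gives a regular 12-gon of circumradius 7 (constant along its height); the r=11.5 sphere at (1, -1.5) slices to a regular 12-gon of circumradius 3.354 (√(r²−h²) with h=11 from center); the 29×10 cube at (1, 0.5) contributes its full rectangle; After the difference (first − rest): starting from the r=7 sphere, the r=7 cylinder at (13.5, 7) misses the remaining region (no effect); the r=11.5 sphere at (1, -1.5) lies wholly inside it (removes its full 33.75 mm² and its 20.83 mm outline becomes a hole wall); the 29×10 cube at (1, 0.5) partially overlaps it — only the 14.50 mm² overlap (of its 290.00 mm²) is removed, clipping the outline — 1 connected region; the sphere at (11, 1): section is a regular 12-gon, circumradius = √(r²−h²) = √(6.5²−6²) = 2.500; After the difference (first − rest): starting from that combined region, the r=6.5 sphere at (11, 1) misses the remaining region (no effect) — 1 connected region; (rotated 45° about Z; rotation is an isometry so areas/perimeters/island counts are preserved). Overall, the cross-section is a single solid region. Undo the 45° rotation: the query point maps to (-4.667, -4.525) in the un-rotated model frame. The nearest boundary edge runs (-2.87, -4.97)→(-4.97, -2.87); distance from the point to it = 0.95 mm. The point is not inside any of the regions above, so it lies outside the cross-section (0.95 mm from the nearest boundary).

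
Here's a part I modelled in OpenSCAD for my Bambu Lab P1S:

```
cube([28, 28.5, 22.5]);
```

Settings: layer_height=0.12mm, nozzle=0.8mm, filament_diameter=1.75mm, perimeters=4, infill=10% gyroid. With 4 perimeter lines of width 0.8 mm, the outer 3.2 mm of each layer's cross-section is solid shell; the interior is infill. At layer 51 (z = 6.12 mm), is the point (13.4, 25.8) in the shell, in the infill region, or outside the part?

shell

At z = 6.12 mm: the 28×28.5 cube contributes its full rectangle. Overall, the cross-section is a single solid region. The nearest boundary edge runs (28.00, 28.50)→(0.00, 28.50); distance from the point to it = 2.70 mm. The point is inside the cross-section, 2.70 mm from the nearest boundary — within the 3.2 mm shell band (4 × 0.8).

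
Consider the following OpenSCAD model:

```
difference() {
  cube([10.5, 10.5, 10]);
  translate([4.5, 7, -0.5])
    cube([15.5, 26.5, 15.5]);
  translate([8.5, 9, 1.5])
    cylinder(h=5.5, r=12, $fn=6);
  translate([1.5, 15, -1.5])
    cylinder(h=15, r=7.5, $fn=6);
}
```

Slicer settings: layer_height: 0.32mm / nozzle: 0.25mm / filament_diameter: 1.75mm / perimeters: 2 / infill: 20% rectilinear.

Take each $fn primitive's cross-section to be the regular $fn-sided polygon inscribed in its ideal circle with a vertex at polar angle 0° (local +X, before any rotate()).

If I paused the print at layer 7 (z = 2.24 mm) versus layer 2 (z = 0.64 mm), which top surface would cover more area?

layer 2 (z = 0.64 mm)

Layer 7 (z = 2.24): the cube (footprint 10.5×10.5) is included at this height (area 110.25 mm²); the 15.5×26.5 cube at (4.5, 7) contributes its full rectangle (area 410.75 mm²); the cylinder at (8.5, 9): section is a regular 6-gon, circumradius r=12 (area = (6/2)·12.000²·sin(360°/6) = 374.12 mm²); the r=7.5 cylinder at (1.5, 15) gives a regular 6-gon of circumradius 7.5 (constant along its height) (area = (6/2)·7.500²·sin(360°/6) = 146.14 mm²); Taking the first minus the rest: starting from the 10.5×10.5 cube (110.25 mm²), the 15.5×26.5 cube at (4.5, 7) partially overlaps it — only the 21.00 mm² overlap (of its 410.75 mm²) is removed, clipping the outline; the r=12 cylinder at (8.5, 9) partially overlaps it — only the 86.76 mm² overlap (of its 374.12 mm²) is removed, clipping the outline; the r=7.5 cylinder at (1.5, 15) misses the remaining region (no effect) — area = 2.49 mm². So its area = 2.49 mm². Layer 2 (z = 0.64): the cube is present — its section is the full 10.5×10.5 rectangle (area 110.25 mm²); the cube at (4.5, 7) is present — its section is the full 15.5×26.5 rectangle (area 410.75 mm²); the cylinder at (8.5, 9) does not reach this height (z outside [1.5, 7]); the r=7.5 cylinder at (1.5, 15) gives a regular 6-gon of circumradius 7.5 (constant along its height) (area = (6/2)·7.500²·sin(360°/6) = 146.14 mm²); Subtracting the remaining from the first: starting from the 10.5×10.5 cube (110.25 mm²), the 15.5×26.5 cube at (4.5, 7) partially overlaps it — only the 21.00 mm² overlap (of its 410.75 mm²) is removed, clipping the outline; the r=7.5 cylinder at (1.5, 15) partially overlaps it — only the 8.98 mm² overlap (of its 146.14 mm²) is removed, clipping the outline — area = 80.27 mm². So its area = 80.27 mm². Layer 2 is larger (80.27 vs 2.49 mm²).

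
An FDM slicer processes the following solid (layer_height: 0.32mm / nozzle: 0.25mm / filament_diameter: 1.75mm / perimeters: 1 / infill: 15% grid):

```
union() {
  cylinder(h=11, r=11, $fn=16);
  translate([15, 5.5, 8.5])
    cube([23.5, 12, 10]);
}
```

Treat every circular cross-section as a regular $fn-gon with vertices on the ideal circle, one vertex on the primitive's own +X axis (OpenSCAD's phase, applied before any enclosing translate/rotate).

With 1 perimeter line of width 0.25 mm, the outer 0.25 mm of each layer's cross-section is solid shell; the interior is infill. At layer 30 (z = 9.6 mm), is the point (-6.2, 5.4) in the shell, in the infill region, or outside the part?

infill

At z = 9.6 mm: the cylinder: section is a regular 16-gon, circumradius r=11; the cube at (15, 5.5) is present — its section is the full 23.5×12 rectangle; Taking the union: the 2 present regions are separate (no shared area or edge), so areas and boundary lengths simply add and each stays a separate island — 2 connected regions. Overall, the cross-section has 2 separate islands. The nearest boundary edge runs (-10.16, 4.21)→(-7.78, 7.78); distance from the point to it = 2.63 mm. (Shell/infill is judged within the island containing the point — the largest one.) The point is inside the cross-section and 2.63 mm from the nearest boundary — more than the 0.25 mm shell width (1 × 0.25), so it's in the infill interior.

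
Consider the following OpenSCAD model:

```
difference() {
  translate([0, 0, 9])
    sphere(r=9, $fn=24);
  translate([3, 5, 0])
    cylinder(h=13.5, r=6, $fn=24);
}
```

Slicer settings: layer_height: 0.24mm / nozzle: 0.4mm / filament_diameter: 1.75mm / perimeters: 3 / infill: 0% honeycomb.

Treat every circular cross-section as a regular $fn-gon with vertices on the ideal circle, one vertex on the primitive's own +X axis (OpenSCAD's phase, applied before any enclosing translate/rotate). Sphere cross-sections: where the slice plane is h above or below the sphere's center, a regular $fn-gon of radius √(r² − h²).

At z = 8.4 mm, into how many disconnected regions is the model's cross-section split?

1

At z = 8.4 mm: the r=9 sphere contributes a regular 24-gon of circumradius √(9²−0.6²) = 8.980; the cylinder at (3, 5): section is a regular 24-gon, circumradius r=6; Subtracting the remaining from the first: starting from the r=9 sphere, the r=6 cylinder at (3, 5) partially overlaps it — only the 84.24 mm² overlap (of its 111.81 mm²) is removed, clipping the outline — 1 connected region. The result has 1 disconnected region.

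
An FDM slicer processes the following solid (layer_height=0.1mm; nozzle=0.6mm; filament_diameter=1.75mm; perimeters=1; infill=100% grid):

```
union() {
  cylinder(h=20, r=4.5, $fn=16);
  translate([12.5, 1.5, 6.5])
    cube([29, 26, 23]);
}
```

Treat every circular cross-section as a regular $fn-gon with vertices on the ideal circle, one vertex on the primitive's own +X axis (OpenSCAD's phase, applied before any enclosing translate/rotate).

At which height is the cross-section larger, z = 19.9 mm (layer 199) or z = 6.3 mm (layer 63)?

layer 199 (z = 19.9 mm)

Layer 199 (z = 19.9): the cylinder: section is a regular 16-gon, circumradius r=4.5 (area = (16/2)·4.500²·sin(360°/16) = 61.99 mm²); the 29×26 cube at (12.5, 1.5) contributes its full rectangle (area 754.00 mm²); Merging all regions: the 2 present regions are separate (no shared area or edge), so areas and boundary lengths simply add and each stays a separate island — area = 815.99 mm². So its area = 815.99 mm². Layer 63 (z = 6.3): the r=4.5 cylinder gives a regular 16-gon of circumradius 4.5 (constant along its height) (area = (16/2)·4.500²·sin(360°/16) = 61.99 mm²); the cube at (12.5, 1.5) does not reach this height (z outside [6.5, 29.5]); Taking the union: only the r=4.5 cylinder is present, so the union is just that shape — area = 61.99 mm². So its area = 61.99 mm². Layer 199 is larger (815.99 vs 61.99 mm²).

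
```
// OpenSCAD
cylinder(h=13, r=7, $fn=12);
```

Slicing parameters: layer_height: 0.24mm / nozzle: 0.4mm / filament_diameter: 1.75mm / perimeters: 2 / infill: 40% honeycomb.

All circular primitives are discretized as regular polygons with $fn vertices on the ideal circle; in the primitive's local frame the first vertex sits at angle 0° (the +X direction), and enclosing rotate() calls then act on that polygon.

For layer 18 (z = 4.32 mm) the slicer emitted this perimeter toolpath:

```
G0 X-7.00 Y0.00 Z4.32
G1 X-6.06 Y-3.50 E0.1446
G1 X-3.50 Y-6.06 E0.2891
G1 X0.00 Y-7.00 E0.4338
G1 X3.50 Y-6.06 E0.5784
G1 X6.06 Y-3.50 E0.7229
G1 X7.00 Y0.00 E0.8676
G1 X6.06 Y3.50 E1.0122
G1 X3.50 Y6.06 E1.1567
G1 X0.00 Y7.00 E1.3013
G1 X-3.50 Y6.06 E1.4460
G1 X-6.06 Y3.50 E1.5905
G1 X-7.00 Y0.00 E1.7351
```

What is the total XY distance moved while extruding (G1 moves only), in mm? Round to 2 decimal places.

Sum the Euclidean lengths of each G1 segment: total = 43.47 mm.

43.47 mm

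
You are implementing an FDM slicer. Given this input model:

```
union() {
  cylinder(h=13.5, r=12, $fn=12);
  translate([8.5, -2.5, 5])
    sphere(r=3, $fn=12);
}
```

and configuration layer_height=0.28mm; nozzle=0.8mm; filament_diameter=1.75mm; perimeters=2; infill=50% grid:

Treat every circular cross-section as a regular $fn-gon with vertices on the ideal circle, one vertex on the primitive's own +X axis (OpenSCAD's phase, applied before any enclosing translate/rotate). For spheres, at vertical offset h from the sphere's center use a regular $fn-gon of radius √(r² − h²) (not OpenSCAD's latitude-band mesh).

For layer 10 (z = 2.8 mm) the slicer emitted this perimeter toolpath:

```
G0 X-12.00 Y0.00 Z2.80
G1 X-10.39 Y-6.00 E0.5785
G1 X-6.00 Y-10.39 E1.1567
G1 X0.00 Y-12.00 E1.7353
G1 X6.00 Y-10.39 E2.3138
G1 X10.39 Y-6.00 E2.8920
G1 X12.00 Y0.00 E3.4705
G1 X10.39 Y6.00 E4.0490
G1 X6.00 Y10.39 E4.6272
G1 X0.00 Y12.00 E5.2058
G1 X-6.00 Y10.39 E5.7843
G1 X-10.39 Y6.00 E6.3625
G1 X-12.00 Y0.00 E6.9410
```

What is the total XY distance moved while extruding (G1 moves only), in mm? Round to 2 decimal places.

74.53 mm

Sum the Euclidean lengths of each G1 segment: total = 74.53 mm.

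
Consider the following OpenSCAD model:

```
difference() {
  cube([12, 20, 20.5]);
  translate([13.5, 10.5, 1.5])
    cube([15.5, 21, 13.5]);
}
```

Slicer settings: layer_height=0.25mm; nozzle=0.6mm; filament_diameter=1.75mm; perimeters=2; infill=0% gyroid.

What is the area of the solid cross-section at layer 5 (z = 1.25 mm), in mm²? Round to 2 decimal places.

240.00 mm²

At z = 1.25 mm: the 12×20 cube contributes its full rectangle (area 240.00 mm²); the cube at (13.5, 10.5) is absent (z outside [1.5, 15]); Taking the first minus the rest: none of the subtracted shapes is present at this height, so the 12×20 cube is unchanged — area = 240.00 mm². Overall, the cross-section is a single solid region. Net area = 240.00 mm².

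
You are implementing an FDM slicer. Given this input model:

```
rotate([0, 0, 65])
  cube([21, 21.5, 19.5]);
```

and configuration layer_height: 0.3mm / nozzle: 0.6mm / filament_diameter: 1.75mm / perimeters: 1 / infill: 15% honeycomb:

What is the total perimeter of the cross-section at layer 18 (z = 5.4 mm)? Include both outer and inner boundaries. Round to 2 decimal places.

85.00 mm

At z = 5.4 mm: the cube (footprint 21×21.5) is included at this height (perimeter 85.00 mm); (whole slice rotated 65° about Z — lengths, areas and connectivity unchanged). Overall, the cross-section is a single solid region. Total boundary length (outer) = 85.00 mm.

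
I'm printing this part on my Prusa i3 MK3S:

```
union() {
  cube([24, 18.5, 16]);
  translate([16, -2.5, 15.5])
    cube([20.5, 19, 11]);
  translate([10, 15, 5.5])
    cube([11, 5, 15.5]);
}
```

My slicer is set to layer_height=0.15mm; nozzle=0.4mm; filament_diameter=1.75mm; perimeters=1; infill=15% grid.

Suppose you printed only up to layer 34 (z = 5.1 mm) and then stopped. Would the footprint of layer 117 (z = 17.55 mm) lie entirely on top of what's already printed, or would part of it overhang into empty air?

Compare the two slices. At z = 5.1: the 24×18.5 cube contributes its full rectangle (area 444.00 mm²); the cube at (16, -2.5) does not reach this height (z outside [15.5, 26.5]); the cube at (10, 15) is absent (z outside [5.5, 21]); Taking the union: only the 24×18.5 cube is present, so the union is just that shape — area = 444.00 mm². At z = 17.55: the cube is absent (z outside [0, 16]); the 20.5×19 cube at (16, -2.5) contributes its full rectangle (area 389.50 mm²); the cube at (10, 15) is present — its section is the full 11×5 rectangle (area 55.00 mm²); Combining (union): the regions partially overlap — summed areas 444.50 mm² minus the doubly-counted overlap 7.50 mm² gives 437.00 mm² — area = 437.00 mm². Checking containment: at z = 17.55 the cross-section extends beyond the z = 5.1 cross-section by about 274.00 mm².

part overhangs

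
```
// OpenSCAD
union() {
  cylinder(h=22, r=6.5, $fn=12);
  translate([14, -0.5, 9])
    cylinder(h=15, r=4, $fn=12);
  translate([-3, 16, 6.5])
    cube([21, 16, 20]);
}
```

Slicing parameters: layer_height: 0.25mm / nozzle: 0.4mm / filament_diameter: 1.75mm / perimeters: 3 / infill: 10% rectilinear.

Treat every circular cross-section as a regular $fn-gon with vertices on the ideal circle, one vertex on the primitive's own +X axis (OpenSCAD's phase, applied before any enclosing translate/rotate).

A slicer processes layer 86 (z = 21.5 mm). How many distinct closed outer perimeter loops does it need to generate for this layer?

At z = 21.5 mm: the cylinder: section is a regular 12-gon, circumradius r=6.5; the cylinder at (14, -0.5): section is a regular 12-gon, circumradius r=4; the 21×16 cube at (-3, 16) contributes its full rectangle; Combining (union): the 3 present regions are separate (no shared area or edge), so areas and boundary lengths simply add and each stays a separate island — 3 connected regions. The result has 3 disconnected regions.

3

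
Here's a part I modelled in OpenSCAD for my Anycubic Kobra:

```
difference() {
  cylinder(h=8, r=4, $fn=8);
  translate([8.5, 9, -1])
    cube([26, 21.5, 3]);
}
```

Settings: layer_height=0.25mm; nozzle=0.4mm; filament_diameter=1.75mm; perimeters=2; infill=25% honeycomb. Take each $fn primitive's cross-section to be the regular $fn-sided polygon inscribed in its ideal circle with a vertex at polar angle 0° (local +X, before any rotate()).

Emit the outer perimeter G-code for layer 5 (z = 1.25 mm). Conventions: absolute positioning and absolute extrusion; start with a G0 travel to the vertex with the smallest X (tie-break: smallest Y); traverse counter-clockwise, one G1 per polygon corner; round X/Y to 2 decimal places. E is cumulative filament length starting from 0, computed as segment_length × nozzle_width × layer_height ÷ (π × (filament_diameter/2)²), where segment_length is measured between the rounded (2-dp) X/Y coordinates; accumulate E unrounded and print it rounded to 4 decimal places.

G0 X-4.00 Y0.00 Z1.25
G1 X-2.83 Y-2.83 E0.1273
G1 X0.00 Y-4.00 E0.2546
G1 X2.83 Y-2.83 E0.3819
G1 X4.00 Y0.00 E0.5093
G1 X2.83 Y2.83 E0.6366
G1 X0.00 Y4.00 E0.7639
G1 X-2.83 Y2.83 E0.8912
G1 X-4.00 Y0.00 E1.0185

At z = 1.25 mm: the r=4 cylinder contributes a regular 8-gon of circumradius 4; the 26×21.5 cube at (8.5, 9) contributes its full rectangle; Subtracting the remaining from the first: starting from the r=4 cylinder, the 26×21.5 cube at (8.5, 9) misses the remaining region (no effect) — 1 connected region. The outline is a single polygon with 8 vertices. Extrusion per mm of travel: 0.4 × 0.25 / (π × 0.875²) = 0.041575. Accumulating E over each segment gives final E = 1.0185.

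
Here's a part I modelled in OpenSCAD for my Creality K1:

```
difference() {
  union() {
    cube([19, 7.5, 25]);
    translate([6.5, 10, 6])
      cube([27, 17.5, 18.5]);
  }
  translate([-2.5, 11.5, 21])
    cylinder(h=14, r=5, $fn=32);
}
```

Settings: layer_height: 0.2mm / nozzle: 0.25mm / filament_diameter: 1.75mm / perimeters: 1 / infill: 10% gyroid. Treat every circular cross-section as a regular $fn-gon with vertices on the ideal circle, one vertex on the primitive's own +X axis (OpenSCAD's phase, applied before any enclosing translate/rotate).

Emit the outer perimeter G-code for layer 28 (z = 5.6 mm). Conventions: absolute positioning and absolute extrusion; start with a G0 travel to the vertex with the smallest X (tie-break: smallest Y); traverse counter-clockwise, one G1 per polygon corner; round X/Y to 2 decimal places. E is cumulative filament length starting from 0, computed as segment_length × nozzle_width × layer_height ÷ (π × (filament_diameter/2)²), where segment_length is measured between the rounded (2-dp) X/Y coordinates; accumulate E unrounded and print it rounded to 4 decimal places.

G0 X0.00 Y0.00 Z5.60
G1 X19.00 Y0.00 E0.3950
G1 X19.00 Y7.50 E0.5509
G1 X0.00 Y7.50 E0.9458
G1 X0.00 Y0.00 E1.1017

At z = 5.6 mm: the 19×7.5 cube contributes its full rectangle; the cube at (6.5, 10) is not intersected at this z (z outside [6, 24.5]); Merging all regions: only the 19×7.5 cube is present, so the union is just that shape — 1 connected region; the cylinder at (-2.5, 11.5) is not intersected at this z (z outside [21, 35]); After the difference (first − rest): none of the subtracted shapes is present at this height, so the result so far is unchanged — 1 connected region. The outline is a single polygon with 4 vertices. Extrusion per mm of travel: 0.25 × 0.2 / (π × 0.875²) = 0.020788. Accumulating E over each segment gives final E = 1.1017.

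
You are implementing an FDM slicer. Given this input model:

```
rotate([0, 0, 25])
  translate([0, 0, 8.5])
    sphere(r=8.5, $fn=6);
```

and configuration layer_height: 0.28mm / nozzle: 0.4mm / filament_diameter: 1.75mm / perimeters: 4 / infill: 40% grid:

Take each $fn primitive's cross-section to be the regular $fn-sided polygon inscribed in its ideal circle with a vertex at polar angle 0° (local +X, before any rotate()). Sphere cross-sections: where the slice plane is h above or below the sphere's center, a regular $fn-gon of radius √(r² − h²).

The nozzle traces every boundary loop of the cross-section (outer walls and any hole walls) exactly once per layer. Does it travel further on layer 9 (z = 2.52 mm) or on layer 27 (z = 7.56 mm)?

layer 27 (z = 7.56 mm)

Layer 9 (z = 2.52): the r=8.5 sphere contributes a regular 6-gon of circumradius √(8.5²−5.98²) = 6.041 (perimeter = 2·6·6.041·sin(180°/6) = 36.24 mm); (whole slice rotated 25° about Z — lengths, areas and connectivity unchanged). So its perimeter = 36.24 mm. Layer 27 (z = 7.56): the r=8.5 sphere contributes a regular 6-gon of circumradius √(8.5²−0.94²) = 8.448 (perimeter = 2·6·8.448·sin(180°/6) = 50.69 mm); (whole slice rotated 25° about Z — lengths, areas and connectivity unchanged). So its perimeter = 50.69 mm. Layer 27 is larger (50.69 vs 36.24 mm).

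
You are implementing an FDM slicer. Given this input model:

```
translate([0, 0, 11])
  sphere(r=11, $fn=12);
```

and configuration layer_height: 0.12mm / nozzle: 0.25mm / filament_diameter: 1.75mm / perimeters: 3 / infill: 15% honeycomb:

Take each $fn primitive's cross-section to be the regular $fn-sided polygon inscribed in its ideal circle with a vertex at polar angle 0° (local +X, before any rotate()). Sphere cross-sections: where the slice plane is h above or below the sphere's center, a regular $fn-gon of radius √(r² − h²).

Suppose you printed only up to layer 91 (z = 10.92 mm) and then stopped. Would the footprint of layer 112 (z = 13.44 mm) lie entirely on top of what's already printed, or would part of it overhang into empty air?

entirely on top

Compare the two slices. At z = 10.92: the r=11 sphere slices to a regular 12-gon of circumradius 11.000 (√(r²−h²) with h=0.08 from center) (area = (12/2)·11.000²·sin(360°/12) = 362.98 mm²). At z = 13.44: the r=11 sphere slices to a regular 12-gon of circumradius 10.726 (√(r²−h²) with h=2.44 from center) (area = (12/2)·10.726²·sin(360°/12) = 345.14 mm²). Checking containment: the cross-section at z = 13.44 is a subset of the cross-section at z = 10.92.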